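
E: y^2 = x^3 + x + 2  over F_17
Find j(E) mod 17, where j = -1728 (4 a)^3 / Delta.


Delta = -16(4 a^3 + 27 b^2) mod 17 = 10
-1728 * (4 a)^3 = -1728 * (4*1)^3 mod 17 = 10
j = 10 * 10^(-1) mod 17 = 1

j = 1 (mod 17)


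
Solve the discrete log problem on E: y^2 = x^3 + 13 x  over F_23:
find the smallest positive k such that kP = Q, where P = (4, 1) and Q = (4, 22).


Enumerate multiples of P until we hit Q = (4, 22):
  1P = (4, 1)
  2P = (8, 15)
  3P = (6, 15)
  4P = (16, 7)
  5P = (9, 8)
  6P = (0, 0)
  7P = (9, 15)
  8P = (16, 16)
  9P = (6, 8)
  10P = (8, 8)
  11P = (4, 22)
Match found at i = 11.

k = 11


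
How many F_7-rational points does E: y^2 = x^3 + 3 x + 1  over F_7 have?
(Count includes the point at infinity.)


For each x in F_7, count y with y^2 = x^3 + 3 x + 1 mod 7:
  x = 0: RHS = 1, y in [1, 6]  -> 2 point(s)
  x = 2: RHS = 1, y in [1, 6]  -> 2 point(s)
  x = 3: RHS = 2, y in [3, 4]  -> 2 point(s)
  x = 4: RHS = 0, y in [0]  -> 1 point(s)
  x = 5: RHS = 1, y in [1, 6]  -> 2 point(s)
  x = 6: RHS = 4, y in [2, 5]  -> 2 point(s)
Affine points: 11. Add the point at infinity: total = 12.

#E(F_7) = 12


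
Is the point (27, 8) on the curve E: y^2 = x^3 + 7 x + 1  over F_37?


Check whether y^2 = x^3 + 7 x + 1 (mod 37) for (x, y) = (27, 8).
LHS: y^2 = 8^2 mod 37 = 27
RHS: x^3 + 7 x + 1 = 27^3 + 7*27 + 1 mod 37 = 4
LHS != RHS

No, not on the curve


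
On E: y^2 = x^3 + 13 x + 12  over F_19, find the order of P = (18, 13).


Compute successive multiples of P until we hit O:
  1P = (18, 13)
  2P = (8, 18)
  3P = (17, 15)
  4P = (7, 3)
  5P = (11, 2)
  6P = (1, 11)
  7P = (1, 8)
  8P = (11, 17)
  ... (continuing to 13P)
  13P = O

ord(P) = 13


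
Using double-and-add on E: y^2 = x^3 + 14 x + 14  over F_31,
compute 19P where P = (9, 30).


k = 19 = 10011_2 (binary, LSB first: 11001)
Double-and-add from P = (9, 30):
  bit 0 = 1: acc = O + (9, 30) = (9, 30)
  bit 1 = 1: acc = (9, 30) + (10, 21) = (0, 13)
  bit 2 = 0: acc unchanged = (0, 13)
  bit 3 = 0: acc unchanged = (0, 13)
  bit 4 = 1: acc = (0, 13) + (27, 24) = (29, 28)

19P = (29, 28)


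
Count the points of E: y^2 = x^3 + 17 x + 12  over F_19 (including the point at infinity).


For each x in F_19, count y with y^2 = x^3 + 17 x + 12 mod 19:
  x = 1: RHS = 11, y in [7, 12]  -> 2 point(s)
  x = 2: RHS = 16, y in [4, 15]  -> 2 point(s)
  x = 4: RHS = 11, y in [7, 12]  -> 2 point(s)
  x = 6: RHS = 7, y in [8, 11]  -> 2 point(s)
  x = 9: RHS = 1, y in [1, 18]  -> 2 point(s)
  x = 10: RHS = 4, y in [2, 17]  -> 2 point(s)
  x = 12: RHS = 6, y in [5, 14]  -> 2 point(s)
  x = 13: RHS = 17, y in [6, 13]  -> 2 point(s)
  x = 14: RHS = 11, y in [7, 12]  -> 2 point(s)
Affine points: 18. Add the point at infinity: total = 19.

#E(F_19) = 19


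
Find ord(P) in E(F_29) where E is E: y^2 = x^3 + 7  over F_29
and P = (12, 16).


Compute successive multiples of P until we hit O:
  1P = (12, 16)
  2P = (6, 7)
  3P = (6, 22)
  4P = (12, 13)
  5P = O

ord(P) = 5


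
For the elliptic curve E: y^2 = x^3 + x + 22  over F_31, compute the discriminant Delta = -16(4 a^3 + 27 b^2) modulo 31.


4 a^3 + 27 b^2 = 4*1^3 + 27*22^2 = 4 + 13068 = 13072
Delta = -16 * (13072) = -209152
Delta mod 31 = 5

Delta = 5 (mod 31)


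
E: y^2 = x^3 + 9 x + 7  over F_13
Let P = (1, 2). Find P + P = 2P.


Doubling: s = (3 x1^2 + a) / (2 y1)
s = (3*1^2 + 9) / (2*2) mod 13 = 3
x3 = s^2 - 2 x1 mod 13 = 3^2 - 2*1 = 7
y3 = s (x1 - x3) - y1 mod 13 = 3 * (1 - 7) - 2 = 6

2P = (7, 6)


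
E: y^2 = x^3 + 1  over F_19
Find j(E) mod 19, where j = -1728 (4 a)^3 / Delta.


Delta = -16(4 a^3 + 27 b^2) mod 19 = 5
-1728 * (4 a)^3 = -1728 * (4*0)^3 mod 19 = 0
j = 0 * 5^(-1) mod 19 = 0

j = 0 (mod 19)


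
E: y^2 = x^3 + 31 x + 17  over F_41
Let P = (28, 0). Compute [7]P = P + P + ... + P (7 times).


k = 7 = 111_2 (binary, LSB first: 111)
Double-and-add from P = (28, 0):
  bit 0 = 1: acc = O + (28, 0) = (28, 0)
  bit 1 = 1: acc = (28, 0) + O = (28, 0)
  bit 2 = 1: acc = (28, 0) + O = (28, 0)

7P = (28, 0)


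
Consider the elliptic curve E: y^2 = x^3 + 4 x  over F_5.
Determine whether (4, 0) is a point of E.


Check whether y^2 = x^3 + 4 x + 0 (mod 5) for (x, y) = (4, 0).
LHS: y^2 = 0^2 mod 5 = 0
RHS: x^3 + 4 x + 0 = 4^3 + 4*4 + 0 mod 5 = 0
LHS = RHS

Yes, on the curve


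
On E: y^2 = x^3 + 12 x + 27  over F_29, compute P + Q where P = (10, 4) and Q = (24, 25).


P != Q, so use the chord formula.
s = (y2 - y1) / (x2 - x1) = (21) / (14) mod 29 = 16
x3 = s^2 - x1 - x2 mod 29 = 16^2 - 10 - 24 = 19
y3 = s (x1 - x3) - y1 mod 29 = 16 * (10 - 19) - 4 = 26

P + Q = (19, 26)


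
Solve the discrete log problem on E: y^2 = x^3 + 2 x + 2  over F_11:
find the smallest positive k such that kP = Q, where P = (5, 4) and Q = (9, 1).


Enumerate multiples of P until we hit Q = (9, 1):
  1P = (5, 4)
  2P = (1, 7)
  3P = (9, 10)
  4P = (2, 6)
  5P = (2, 5)
  6P = (9, 1)
Match found at i = 6.

k = 6


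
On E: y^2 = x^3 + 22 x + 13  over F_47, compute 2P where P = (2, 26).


Doubling: s = (3 x1^2 + a) / (2 y1)
s = (3*2^2 + 22) / (2*26) mod 47 = 35
x3 = s^2 - 2 x1 mod 47 = 35^2 - 2*2 = 46
y3 = s (x1 - x3) - y1 mod 47 = 35 * (2 - 46) - 26 = 32

2P = (46, 32)


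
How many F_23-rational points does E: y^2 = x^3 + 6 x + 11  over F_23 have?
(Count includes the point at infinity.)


For each x in F_23, count y with y^2 = x^3 + 6 x + 11 mod 23:
  x = 1: RHS = 18, y in [8, 15]  -> 2 point(s)
  x = 2: RHS = 8, y in [10, 13]  -> 2 point(s)
  x = 9: RHS = 12, y in [9, 14]  -> 2 point(s)
  x = 10: RHS = 13, y in [6, 17]  -> 2 point(s)
  x = 13: RHS = 9, y in [3, 20]  -> 2 point(s)
  x = 15: RHS = 3, y in [7, 16]  -> 2 point(s)
  x = 17: RHS = 12, y in [9, 14]  -> 2 point(s)
  x = 20: RHS = 12, y in [9, 14]  -> 2 point(s)
  x = 22: RHS = 4, y in [2, 21]  -> 2 point(s)
Affine points: 18. Add the point at infinity: total = 19.

#E(F_23) = 19


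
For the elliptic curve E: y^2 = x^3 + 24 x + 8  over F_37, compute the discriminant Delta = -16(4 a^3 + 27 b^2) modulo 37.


4 a^3 + 27 b^2 = 4*24^3 + 27*8^2 = 55296 + 1728 = 57024
Delta = -16 * (57024) = -912384
Delta mod 37 = 36

Delta = 36 (mod 37)


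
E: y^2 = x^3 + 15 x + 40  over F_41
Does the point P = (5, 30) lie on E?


Check whether y^2 = x^3 + 15 x + 40 (mod 41) for (x, y) = (5, 30).
LHS: y^2 = 30^2 mod 41 = 39
RHS: x^3 + 15 x + 40 = 5^3 + 15*5 + 40 mod 41 = 35
LHS != RHS

No, not on the curve


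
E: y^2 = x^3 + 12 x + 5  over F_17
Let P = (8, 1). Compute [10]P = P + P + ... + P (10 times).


k = 10 = 1010_2 (binary, LSB first: 0101)
Double-and-add from P = (8, 1):
  bit 0 = 0: acc unchanged = O
  bit 1 = 1: acc = O + (1, 16) = (1, 16)
  bit 2 = 0: acc unchanged = (1, 16)
  bit 3 = 1: acc = (1, 16) + (4, 10) = (16, 14)

10P = (16, 14)


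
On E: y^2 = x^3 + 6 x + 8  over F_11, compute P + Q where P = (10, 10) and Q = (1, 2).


P != Q, so use the chord formula.
s = (y2 - y1) / (x2 - x1) = (3) / (2) mod 11 = 7
x3 = s^2 - x1 - x2 mod 11 = 7^2 - 10 - 1 = 5
y3 = s (x1 - x3) - y1 mod 11 = 7 * (10 - 5) - 10 = 3

P + Q = (5, 3)


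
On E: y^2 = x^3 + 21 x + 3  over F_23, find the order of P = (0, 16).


Compute successive multiples of P until we hit O:
  1P = (0, 16)
  2P = (8, 19)
  3P = (4, 17)
  4P = (9, 22)
  5P = (17, 11)
  6P = (15, 6)
  7P = (11, 22)
  8P = (18, 16)
  ... (continuing to 30P)
  30P = O

ord(P) = 30


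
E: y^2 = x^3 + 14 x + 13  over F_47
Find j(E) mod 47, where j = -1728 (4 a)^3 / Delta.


Delta = -16(4 a^3 + 27 b^2) mod 47 = 6
-1728 * (4 a)^3 = -1728 * (4*14)^3 mod 47 = 29
j = 29 * 6^(-1) mod 47 = 44

j = 44 (mod 47)


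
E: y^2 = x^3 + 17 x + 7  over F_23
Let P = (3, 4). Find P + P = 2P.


Doubling: s = (3 x1^2 + a) / (2 y1)
s = (3*3^2 + 17) / (2*4) mod 23 = 17
x3 = s^2 - 2 x1 mod 23 = 17^2 - 2*3 = 7
y3 = s (x1 - x3) - y1 mod 23 = 17 * (3 - 7) - 4 = 20

2P = (7, 20)


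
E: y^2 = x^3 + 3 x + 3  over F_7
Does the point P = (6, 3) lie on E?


Check whether y^2 = x^3 + 3 x + 3 (mod 7) for (x, y) = (6, 3).
LHS: y^2 = 3^2 mod 7 = 2
RHS: x^3 + 3 x + 3 = 6^3 + 3*6 + 3 mod 7 = 6
LHS != RHS

No, not on the curve


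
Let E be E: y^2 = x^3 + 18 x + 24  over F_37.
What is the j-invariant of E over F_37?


Delta = -16(4 a^3 + 27 b^2) mod 37 = 1
-1728 * (4 a)^3 = -1728 * (4*18)^3 mod 37 = 23
j = 23 * 1^(-1) mod 37 = 23

j = 23 (mod 37)


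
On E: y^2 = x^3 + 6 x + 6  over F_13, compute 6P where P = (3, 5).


k = 6 = 110_2 (binary, LSB first: 011)
Double-and-add from P = (3, 5):
  bit 0 = 0: acc unchanged = O
  bit 1 = 1: acc = O + (11, 5) = (11, 5)
  bit 2 = 1: acc = (11, 5) + (1, 0) = (11, 8)

6P = (11, 8)


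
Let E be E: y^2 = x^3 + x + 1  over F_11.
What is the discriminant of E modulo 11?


4 a^3 + 27 b^2 = 4*1^3 + 27*1^2 = 4 + 27 = 31
Delta = -16 * (31) = -496
Delta mod 11 = 10

Delta = 10 (mod 11)


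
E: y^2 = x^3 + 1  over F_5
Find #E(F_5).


For each x in F_5, count y with y^2 = x^3 + 0 x + 1 mod 5:
  x = 0: RHS = 1, y in [1, 4]  -> 2 point(s)
  x = 2: RHS = 4, y in [2, 3]  -> 2 point(s)
  x = 4: RHS = 0, y in [0]  -> 1 point(s)
Affine points: 5. Add the point at infinity: total = 6.

#E(F_5) = 6


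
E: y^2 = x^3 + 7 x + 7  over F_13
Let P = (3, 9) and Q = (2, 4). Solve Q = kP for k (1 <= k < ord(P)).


Enumerate multiples of P until we hit Q = (2, 4):
  1P = (3, 9)
  2P = (8, 9)
  3P = (2, 4)
Match found at i = 3.

k = 3


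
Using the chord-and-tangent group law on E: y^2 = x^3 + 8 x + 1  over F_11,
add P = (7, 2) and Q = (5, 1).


P != Q, so use the chord formula.
s = (y2 - y1) / (x2 - x1) = (10) / (9) mod 11 = 6
x3 = s^2 - x1 - x2 mod 11 = 6^2 - 7 - 5 = 2
y3 = s (x1 - x3) - y1 mod 11 = 6 * (7 - 2) - 2 = 6

P + Q = (2, 6)


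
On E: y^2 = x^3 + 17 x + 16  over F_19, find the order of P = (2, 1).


Compute successive multiples of P until we hit O:
  1P = (2, 1)
  2P = (2, 18)
  3P = O

ord(P) = 3


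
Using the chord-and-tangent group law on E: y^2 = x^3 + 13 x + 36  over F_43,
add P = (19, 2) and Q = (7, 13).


P != Q, so use the chord formula.
s = (y2 - y1) / (x2 - x1) = (11) / (31) mod 43 = 17
x3 = s^2 - x1 - x2 mod 43 = 17^2 - 19 - 7 = 5
y3 = s (x1 - x3) - y1 mod 43 = 17 * (19 - 5) - 2 = 21

P + Q = (5, 21)


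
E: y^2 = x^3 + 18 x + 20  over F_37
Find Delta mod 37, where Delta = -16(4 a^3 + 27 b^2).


4 a^3 + 27 b^2 = 4*18^3 + 27*20^2 = 23328 + 10800 = 34128
Delta = -16 * (34128) = -546048
Delta mod 37 = 35

Delta = 35 (mod 37)


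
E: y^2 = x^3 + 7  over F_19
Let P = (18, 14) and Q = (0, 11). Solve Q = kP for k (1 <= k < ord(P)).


Enumerate multiples of P until we hit Q = (0, 11):
  1P = (18, 14)
  2P = (0, 11)
Match found at i = 2.

k = 2


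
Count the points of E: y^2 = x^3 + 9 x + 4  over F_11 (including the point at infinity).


For each x in F_11, count y with y^2 = x^3 + 9 x + 4 mod 11:
  x = 0: RHS = 4, y in [2, 9]  -> 2 point(s)
  x = 1: RHS = 3, y in [5, 6]  -> 2 point(s)
  x = 3: RHS = 3, y in [5, 6]  -> 2 point(s)
  x = 4: RHS = 5, y in [4, 7]  -> 2 point(s)
  x = 5: RHS = 9, y in [3, 8]  -> 2 point(s)
  x = 7: RHS = 3, y in [5, 6]  -> 2 point(s)
  x = 8: RHS = 5, y in [4, 7]  -> 2 point(s)
  x = 9: RHS = 0, y in [0]  -> 1 point(s)
  x = 10: RHS = 5, y in [4, 7]  -> 2 point(s)
Affine points: 17. Add the point at infinity: total = 18.

#E(F_11) = 18


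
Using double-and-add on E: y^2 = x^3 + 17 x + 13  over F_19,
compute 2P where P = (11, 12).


k = 2 = 10_2 (binary, LSB first: 01)
Double-and-add from P = (11, 12):
  bit 0 = 0: acc unchanged = O
  bit 1 = 1: acc = O + (16, 7) = (16, 7)

2P = (16, 7)


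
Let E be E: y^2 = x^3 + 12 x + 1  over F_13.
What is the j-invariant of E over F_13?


Delta = -16(4 a^3 + 27 b^2) mod 13 = 9
-1728 * (4 a)^3 = -1728 * (4*12)^3 mod 13 = 1
j = 1 * 9^(-1) mod 13 = 3

j = 3 (mod 13)


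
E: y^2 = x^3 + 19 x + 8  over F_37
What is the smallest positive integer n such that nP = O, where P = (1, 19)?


Compute successive multiples of P until we hit O:
  1P = (1, 19)
  2P = (1, 18)
  3P = O

ord(P) = 3


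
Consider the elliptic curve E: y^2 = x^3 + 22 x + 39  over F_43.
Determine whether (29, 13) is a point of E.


Check whether y^2 = x^3 + 22 x + 39 (mod 43) for (x, y) = (29, 13).
LHS: y^2 = 13^2 mod 43 = 40
RHS: x^3 + 22 x + 39 = 29^3 + 22*29 + 39 mod 43 = 40
LHS = RHS

Yes, on the curve


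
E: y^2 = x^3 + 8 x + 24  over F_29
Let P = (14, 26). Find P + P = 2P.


Doubling: s = (3 x1^2 + a) / (2 y1)
s = (3*14^2 + 8) / (2*26) mod 29 = 7
x3 = s^2 - 2 x1 mod 29 = 7^2 - 2*14 = 21
y3 = s (x1 - x3) - y1 mod 29 = 7 * (14 - 21) - 26 = 12

2P = (21, 12)


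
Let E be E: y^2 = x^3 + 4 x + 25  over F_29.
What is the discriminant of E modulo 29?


4 a^3 + 27 b^2 = 4*4^3 + 27*25^2 = 256 + 16875 = 17131
Delta = -16 * (17131) = -274096
Delta mod 29 = 12

Delta = 12 (mod 29)


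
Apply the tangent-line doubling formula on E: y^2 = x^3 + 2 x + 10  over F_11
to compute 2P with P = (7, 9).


Doubling: s = (3 x1^2 + a) / (2 y1)
s = (3*7^2 + 2) / (2*9) mod 11 = 4
x3 = s^2 - 2 x1 mod 11 = 4^2 - 2*7 = 2
y3 = s (x1 - x3) - y1 mod 11 = 4 * (7 - 2) - 9 = 0

2P = (2, 0)


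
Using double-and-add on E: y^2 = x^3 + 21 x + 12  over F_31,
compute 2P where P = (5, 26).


k = 2 = 10_2 (binary, LSB first: 01)
Double-and-add from P = (5, 26):
  bit 0 = 0: acc unchanged = O
  bit 1 = 1: acc = O + (9, 0) = (9, 0)

2P = (9, 0)


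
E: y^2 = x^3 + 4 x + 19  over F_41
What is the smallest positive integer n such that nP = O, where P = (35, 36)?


Compute successive multiples of P until we hit O:
  1P = (35, 36)
  2P = (21, 4)
  3P = (17, 11)
  4P = (7, 12)
  5P = (24, 32)
  6P = (15, 16)
  7P = (33, 7)
  8P = (9, 13)
  ... (continuing to 18P)
  18P = O

ord(P) = 18


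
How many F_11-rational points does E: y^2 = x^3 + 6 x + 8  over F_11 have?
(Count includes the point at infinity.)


For each x in F_11, count y with y^2 = x^3 + 6 x + 8 mod 11:
  x = 1: RHS = 4, y in [2, 9]  -> 2 point(s)
  x = 3: RHS = 9, y in [3, 8]  -> 2 point(s)
  x = 5: RHS = 9, y in [3, 8]  -> 2 point(s)
  x = 10: RHS = 1, y in [1, 10]  -> 2 point(s)
Affine points: 8. Add the point at infinity: total = 9.

#E(F_11) = 9


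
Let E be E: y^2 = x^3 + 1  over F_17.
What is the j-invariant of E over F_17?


Delta = -16(4 a^3 + 27 b^2) mod 17 = 10
-1728 * (4 a)^3 = -1728 * (4*0)^3 mod 17 = 0
j = 0 * 10^(-1) mod 17 = 0

j = 0 (mod 17)


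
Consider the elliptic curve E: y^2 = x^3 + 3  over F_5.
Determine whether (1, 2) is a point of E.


Check whether y^2 = x^3 + 0 x + 3 (mod 5) for (x, y) = (1, 2).
LHS: y^2 = 2^2 mod 5 = 4
RHS: x^3 + 0 x + 3 = 1^3 + 0*1 + 3 mod 5 = 4
LHS = RHS

Yes, on the curve


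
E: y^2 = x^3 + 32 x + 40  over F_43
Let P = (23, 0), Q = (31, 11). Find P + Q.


P != Q, so use the chord formula.
s = (y2 - y1) / (x2 - x1) = (11) / (8) mod 43 = 39
x3 = s^2 - x1 - x2 mod 43 = 39^2 - 23 - 31 = 5
y3 = s (x1 - x3) - y1 mod 43 = 39 * (23 - 5) - 0 = 14

P + Q = (5, 14)


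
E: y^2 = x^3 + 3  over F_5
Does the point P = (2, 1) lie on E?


Check whether y^2 = x^3 + 0 x + 3 (mod 5) for (x, y) = (2, 1).
LHS: y^2 = 1^2 mod 5 = 1
RHS: x^3 + 0 x + 3 = 2^3 + 0*2 + 3 mod 5 = 1
LHS = RHS

Yes, on the curve


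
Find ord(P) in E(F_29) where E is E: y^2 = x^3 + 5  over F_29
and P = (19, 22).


Compute successive multiples of P until we hit O:
  1P = (19, 22)
  2P = (14, 20)
  3P = (24, 5)
  4P = (8, 16)
  5P = (15, 25)
  6P = (1, 8)
  7P = (25, 12)
  8P = (20, 28)
  ... (continuing to 30P)
  30P = O

ord(P) = 30


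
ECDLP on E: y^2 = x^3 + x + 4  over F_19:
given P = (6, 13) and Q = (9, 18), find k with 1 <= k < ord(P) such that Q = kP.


Enumerate multiples of P until we hit Q = (9, 18):
  1P = (6, 13)
  2P = (11, 15)
  3P = (9, 1)
  4P = (1, 5)
  5P = (10, 11)
  6P = (8, 7)
  7P = (14, 11)
  8P = (5, 1)
  9P = (0, 2)
  10P = (0, 17)
  11P = (5, 18)
  12P = (14, 8)
  13P = (8, 12)
  14P = (10, 8)
  15P = (1, 14)
  16P = (9, 18)
Match found at i = 16.

k = 16


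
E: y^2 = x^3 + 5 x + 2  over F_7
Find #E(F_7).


For each x in F_7, count y with y^2 = x^3 + 5 x + 2 mod 7:
  x = 0: RHS = 2, y in [3, 4]  -> 2 point(s)
  x = 1: RHS = 1, y in [1, 6]  -> 2 point(s)
  x = 3: RHS = 2, y in [3, 4]  -> 2 point(s)
  x = 4: RHS = 2, y in [3, 4]  -> 2 point(s)
Affine points: 8. Add the point at infinity: total = 9.

#E(F_7) = 9


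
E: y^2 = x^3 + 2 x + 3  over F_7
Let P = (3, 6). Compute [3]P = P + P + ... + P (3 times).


k = 3 = 11_2 (binary, LSB first: 11)
Double-and-add from P = (3, 6):
  bit 0 = 1: acc = O + (3, 6) = (3, 6)
  bit 1 = 1: acc = (3, 6) + (3, 1) = O

3P = O


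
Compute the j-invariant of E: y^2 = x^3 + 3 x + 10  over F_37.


Delta = -16(4 a^3 + 27 b^2) mod 37 = 27
-1728 * (4 a)^3 = -1728 * (4*3)^3 mod 37 = 27
j = 27 * 27^(-1) mod 37 = 1

j = 1 (mod 37)


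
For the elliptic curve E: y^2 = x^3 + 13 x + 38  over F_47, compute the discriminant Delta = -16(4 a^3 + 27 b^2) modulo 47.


4 a^3 + 27 b^2 = 4*13^3 + 27*38^2 = 8788 + 38988 = 47776
Delta = -16 * (47776) = -764416
Delta mod 47 = 39

Delta = 39 (mod 47)


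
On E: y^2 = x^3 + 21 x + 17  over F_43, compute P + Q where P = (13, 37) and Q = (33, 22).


P != Q, so use the chord formula.
s = (y2 - y1) / (x2 - x1) = (28) / (20) mod 43 = 10
x3 = s^2 - x1 - x2 mod 43 = 10^2 - 13 - 33 = 11
y3 = s (x1 - x3) - y1 mod 43 = 10 * (13 - 11) - 37 = 26

P + Q = (11, 26)


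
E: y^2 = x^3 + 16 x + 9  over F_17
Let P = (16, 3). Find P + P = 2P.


Doubling: s = (3 x1^2 + a) / (2 y1)
s = (3*16^2 + 16) / (2*3) mod 17 = 6
x3 = s^2 - 2 x1 mod 17 = 6^2 - 2*16 = 4
y3 = s (x1 - x3) - y1 mod 17 = 6 * (16 - 4) - 3 = 1

2P = (4, 1)


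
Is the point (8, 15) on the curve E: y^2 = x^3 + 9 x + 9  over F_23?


Check whether y^2 = x^3 + 9 x + 9 (mod 23) for (x, y) = (8, 15).
LHS: y^2 = 15^2 mod 23 = 18
RHS: x^3 + 9 x + 9 = 8^3 + 9*8 + 9 mod 23 = 18
LHS = RHS

Yes, on the curve


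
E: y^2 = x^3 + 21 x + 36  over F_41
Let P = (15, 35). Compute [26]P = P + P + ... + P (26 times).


k = 26 = 11010_2 (binary, LSB first: 01011)
Double-and-add from P = (15, 35):
  bit 0 = 0: acc unchanged = O
  bit 1 = 1: acc = O + (13, 13) = (13, 13)
  bit 2 = 0: acc unchanged = (13, 13)
  bit 3 = 1: acc = (13, 13) + (30, 14) = (19, 18)
  bit 4 = 1: acc = (19, 18) + (26, 35) = (27, 27)

26P = (27, 27)


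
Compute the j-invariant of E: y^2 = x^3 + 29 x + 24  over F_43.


Delta = -16(4 a^3 + 27 b^2) mod 43 = 13
-1728 * (4 a)^3 = -1728 * (4*29)^3 mod 43 = 32
j = 32 * 13^(-1) mod 43 = 19

j = 19 (mod 43)


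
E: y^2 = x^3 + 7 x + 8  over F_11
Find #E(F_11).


For each x in F_11, count y with y^2 = x^3 + 7 x + 8 mod 11:
  x = 1: RHS = 5, y in [4, 7]  -> 2 point(s)
  x = 3: RHS = 1, y in [1, 10]  -> 2 point(s)
  x = 4: RHS = 1, y in [1, 10]  -> 2 point(s)
  x = 5: RHS = 3, y in [5, 6]  -> 2 point(s)
  x = 7: RHS = 4, y in [2, 9]  -> 2 point(s)
  x = 8: RHS = 4, y in [2, 9]  -> 2 point(s)
  x = 10: RHS = 0, y in [0]  -> 1 point(s)
Affine points: 13. Add the point at infinity: total = 14.

#E(F_11) = 14


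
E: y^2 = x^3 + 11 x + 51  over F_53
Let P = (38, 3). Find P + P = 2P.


Doubling: s = (3 x1^2 + a) / (2 y1)
s = (3*38^2 + 11) / (2*3) mod 53 = 26
x3 = s^2 - 2 x1 mod 53 = 26^2 - 2*38 = 17
y3 = s (x1 - x3) - y1 mod 53 = 26 * (38 - 17) - 3 = 13

2P = (17, 13)


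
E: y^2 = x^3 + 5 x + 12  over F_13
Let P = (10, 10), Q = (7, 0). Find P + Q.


P != Q, so use the chord formula.
s = (y2 - y1) / (x2 - x1) = (3) / (10) mod 13 = 12
x3 = s^2 - x1 - x2 mod 13 = 12^2 - 10 - 7 = 10
y3 = s (x1 - x3) - y1 mod 13 = 12 * (10 - 10) - 10 = 3

P + Q = (10, 3)


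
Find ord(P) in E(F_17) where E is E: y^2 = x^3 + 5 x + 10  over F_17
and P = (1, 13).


Compute successive multiples of P until we hit O:
  1P = (1, 13)
  2P = (16, 2)
  3P = (9, 11)
  4P = (6, 1)
  5P = (11, 11)
  6P = (3, 1)
  7P = (15, 3)
  8P = (14, 6)
  ... (continuing to 23P)
  23P = O

ord(P) = 23


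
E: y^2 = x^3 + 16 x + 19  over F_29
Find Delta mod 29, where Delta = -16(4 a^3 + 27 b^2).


4 a^3 + 27 b^2 = 4*16^3 + 27*19^2 = 16384 + 9747 = 26131
Delta = -16 * (26131) = -418096
Delta mod 29 = 26

Delta = 26 (mod 29)


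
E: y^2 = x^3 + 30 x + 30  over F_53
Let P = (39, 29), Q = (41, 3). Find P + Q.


P != Q, so use the chord formula.
s = (y2 - y1) / (x2 - x1) = (27) / (2) mod 53 = 40
x3 = s^2 - x1 - x2 mod 53 = 40^2 - 39 - 41 = 36
y3 = s (x1 - x3) - y1 mod 53 = 40 * (39 - 36) - 29 = 38

P + Q = (36, 38)


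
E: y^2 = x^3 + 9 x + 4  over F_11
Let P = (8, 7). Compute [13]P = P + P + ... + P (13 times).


k = 13 = 1101_2 (binary, LSB first: 1011)
Double-and-add from P = (8, 7):
  bit 0 = 1: acc = O + (8, 7) = (8, 7)
  bit 1 = 0: acc unchanged = (8, 7)
  bit 2 = 1: acc = (8, 7) + (1, 5) = (5, 8)
  bit 3 = 1: acc = (5, 8) + (10, 4) = (5, 3)

13P = (5, 3)


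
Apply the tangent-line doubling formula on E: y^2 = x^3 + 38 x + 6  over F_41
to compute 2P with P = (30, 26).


Doubling: s = (3 x1^2 + a) / (2 y1)
s = (3*30^2 + 38) / (2*26) mod 41 = 29
x3 = s^2 - 2 x1 mod 41 = 29^2 - 2*30 = 2
y3 = s (x1 - x3) - y1 mod 41 = 29 * (30 - 2) - 26 = 7

2P = (2, 7)


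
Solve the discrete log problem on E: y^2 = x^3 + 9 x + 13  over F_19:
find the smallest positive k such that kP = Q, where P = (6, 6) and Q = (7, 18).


Enumerate multiples of P until we hit Q = (7, 18):
  1P = (6, 6)
  2P = (13, 16)
  3P = (16, 15)
  4P = (17, 5)
  5P = (7, 1)
  6P = (12, 5)
  7P = (10, 1)
  8P = (1, 2)
  9P = (2, 1)
  10P = (9, 14)
  11P = (9, 5)
  12P = (2, 18)
  13P = (1, 17)
  14P = (10, 18)
  15P = (12, 14)
  16P = (7, 18)
Match found at i = 16.

k = 16


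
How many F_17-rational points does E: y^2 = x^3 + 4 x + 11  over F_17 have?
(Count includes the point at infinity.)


For each x in F_17, count y with y^2 = x^3 + 4 x + 11 mod 17:
  x = 1: RHS = 16, y in [4, 13]  -> 2 point(s)
  x = 3: RHS = 16, y in [4, 13]  -> 2 point(s)
  x = 6: RHS = 13, y in [8, 9]  -> 2 point(s)
  x = 7: RHS = 8, y in [5, 12]  -> 2 point(s)
  x = 11: RHS = 9, y in [3, 14]  -> 2 point(s)
  x = 12: RHS = 2, y in [6, 11]  -> 2 point(s)
  x = 13: RHS = 16, y in [4, 13]  -> 2 point(s)
Affine points: 14. Add the point at infinity: total = 15.

#E(F_17) = 15


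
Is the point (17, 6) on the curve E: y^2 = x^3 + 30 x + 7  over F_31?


Check whether y^2 = x^3 + 30 x + 7 (mod 31) for (x, y) = (17, 6).
LHS: y^2 = 6^2 mod 31 = 5
RHS: x^3 + 30 x + 7 = 17^3 + 30*17 + 7 mod 31 = 5
LHS = RHS

Yes, on the curve


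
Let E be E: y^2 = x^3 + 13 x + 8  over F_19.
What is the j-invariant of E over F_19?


Delta = -16(4 a^3 + 27 b^2) mod 19 = 8
-1728 * (4 a)^3 = -1728 * (4*13)^3 mod 19 = 8
j = 8 * 8^(-1) mod 19 = 1

j = 1 (mod 19)


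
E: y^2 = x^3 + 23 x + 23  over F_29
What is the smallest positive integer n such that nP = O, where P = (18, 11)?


Compute successive multiples of P until we hit O:
  1P = (18, 11)
  2P = (13, 24)
  3P = (21, 20)
  4P = (28, 17)
  5P = (17, 7)
  6P = (10, 21)
  7P = (8, 20)
  8P = (7, 11)
  ... (continuing to 22P)
  22P = O

ord(P) = 22


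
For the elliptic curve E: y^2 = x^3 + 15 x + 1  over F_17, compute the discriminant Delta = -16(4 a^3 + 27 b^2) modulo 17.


4 a^3 + 27 b^2 = 4*15^3 + 27*1^2 = 13500 + 27 = 13527
Delta = -16 * (13527) = -216432
Delta mod 17 = 12

Delta = 12 (mod 17)


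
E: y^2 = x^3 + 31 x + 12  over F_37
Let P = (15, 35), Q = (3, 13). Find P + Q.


P != Q, so use the chord formula.
s = (y2 - y1) / (x2 - x1) = (15) / (25) mod 37 = 8
x3 = s^2 - x1 - x2 mod 37 = 8^2 - 15 - 3 = 9
y3 = s (x1 - x3) - y1 mod 37 = 8 * (15 - 9) - 35 = 13

P + Q = (9, 13)


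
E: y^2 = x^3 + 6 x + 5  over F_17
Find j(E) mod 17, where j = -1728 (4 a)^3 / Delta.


Delta = -16(4 a^3 + 27 b^2) mod 17 = 9
-1728 * (4 a)^3 = -1728 * (4*6)^3 mod 17 = 1
j = 1 * 9^(-1) mod 17 = 2

j = 2 (mod 17)


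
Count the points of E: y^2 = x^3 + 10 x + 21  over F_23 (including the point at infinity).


For each x in F_23, count y with y^2 = x^3 + 10 x + 21 mod 23:
  x = 1: RHS = 9, y in [3, 20]  -> 2 point(s)
  x = 2: RHS = 3, y in [7, 16]  -> 2 point(s)
  x = 3: RHS = 9, y in [3, 20]  -> 2 point(s)
  x = 5: RHS = 12, y in [9, 14]  -> 2 point(s)
  x = 9: RHS = 12, y in [9, 14]  -> 2 point(s)
  x = 11: RHS = 13, y in [6, 17]  -> 2 point(s)
  x = 12: RHS = 6, y in [11, 12]  -> 2 point(s)
  x = 13: RHS = 2, y in [5, 18]  -> 2 point(s)
  x = 15: RHS = 4, y in [2, 21]  -> 2 point(s)
  x = 19: RHS = 9, y in [3, 20]  -> 2 point(s)
  x = 21: RHS = 16, y in [4, 19]  -> 2 point(s)
Affine points: 22. Add the point at infinity: total = 23.

#E(F_23) = 23


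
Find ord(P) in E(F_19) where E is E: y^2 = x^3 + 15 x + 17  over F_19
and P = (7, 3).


Compute successive multiples of P until we hit O:
  1P = (7, 3)
  2P = (12, 14)
  3P = (17, 13)
  4P = (15, 8)
  5P = (6, 0)
  6P = (15, 11)
  7P = (17, 6)
  8P = (12, 5)
  ... (continuing to 10P)
  10P = O

ord(P) = 10


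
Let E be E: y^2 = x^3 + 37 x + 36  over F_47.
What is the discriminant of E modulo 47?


4 a^3 + 27 b^2 = 4*37^3 + 27*36^2 = 202612 + 34992 = 237604
Delta = -16 * (237604) = -3801664
Delta mod 47 = 25

Delta = 25 (mod 47)


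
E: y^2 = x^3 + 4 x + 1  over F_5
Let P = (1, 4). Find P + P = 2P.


Doubling: s = (3 x1^2 + a) / (2 y1)
s = (3*1^2 + 4) / (2*4) mod 5 = 4
x3 = s^2 - 2 x1 mod 5 = 4^2 - 2*1 = 4
y3 = s (x1 - x3) - y1 mod 5 = 4 * (1 - 4) - 4 = 4

2P = (4, 4)


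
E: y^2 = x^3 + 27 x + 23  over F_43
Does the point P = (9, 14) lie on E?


Check whether y^2 = x^3 + 27 x + 23 (mod 43) for (x, y) = (9, 14).
LHS: y^2 = 14^2 mod 43 = 24
RHS: x^3 + 27 x + 23 = 9^3 + 27*9 + 23 mod 43 = 6
LHS != RHS

No, not on the curve


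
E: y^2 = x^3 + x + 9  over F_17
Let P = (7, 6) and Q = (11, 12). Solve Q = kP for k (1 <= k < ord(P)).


Enumerate multiples of P until we hit Q = (11, 12):
  1P = (7, 6)
  2P = (4, 14)
  3P = (15, 4)
  4P = (11, 12)
Match found at i = 4.

k = 4


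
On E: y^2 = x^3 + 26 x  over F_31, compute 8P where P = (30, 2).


k = 8 = 1000_2 (binary, LSB first: 0001)
Double-and-add from P = (30, 2):
  bit 0 = 0: acc unchanged = O
  bit 1 = 0: acc unchanged = O
  bit 2 = 0: acc unchanged = O
  bit 3 = 1: acc = O + (25, 0) = (25, 0)

8P = (25, 0)


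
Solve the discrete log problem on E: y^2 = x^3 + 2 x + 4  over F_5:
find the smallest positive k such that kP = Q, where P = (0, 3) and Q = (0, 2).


Enumerate multiples of P until we hit Q = (0, 2):
  1P = (0, 3)
  2P = (4, 4)
  3P = (2, 4)
  4P = (2, 1)
  5P = (4, 1)
  6P = (0, 2)
Match found at i = 6.

k = 6


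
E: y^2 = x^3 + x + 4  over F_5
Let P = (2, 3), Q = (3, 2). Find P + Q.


P != Q, so use the chord formula.
s = (y2 - y1) / (x2 - x1) = (4) / (1) mod 5 = 4
x3 = s^2 - x1 - x2 mod 5 = 4^2 - 2 - 3 = 1
y3 = s (x1 - x3) - y1 mod 5 = 4 * (2 - 1) - 3 = 1

P + Q = (1, 1)


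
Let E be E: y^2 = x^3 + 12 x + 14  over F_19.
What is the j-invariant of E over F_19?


Delta = -16(4 a^3 + 27 b^2) mod 19 = 18
-1728 * (4 a)^3 = -1728 * (4*12)^3 mod 19 = 12
j = 12 * 18^(-1) mod 19 = 7

j = 7 (mod 19)


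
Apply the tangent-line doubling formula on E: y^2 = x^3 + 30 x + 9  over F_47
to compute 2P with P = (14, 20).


Doubling: s = (3 x1^2 + a) / (2 y1)
s = (3*14^2 + 30) / (2*20) mod 47 = 46
x3 = s^2 - 2 x1 mod 47 = 46^2 - 2*14 = 20
y3 = s (x1 - x3) - y1 mod 47 = 46 * (14 - 20) - 20 = 33

2P = (20, 33)


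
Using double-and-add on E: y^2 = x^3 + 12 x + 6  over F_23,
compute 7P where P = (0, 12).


k = 7 = 111_2 (binary, LSB first: 111)
Double-and-add from P = (0, 12):
  bit 0 = 1: acc = O + (0, 12) = (0, 12)
  bit 1 = 1: acc = (0, 12) + (6, 8) = (20, 9)
  bit 2 = 1: acc = (20, 9) + (4, 7) = (8, 4)

7P = (8, 4)


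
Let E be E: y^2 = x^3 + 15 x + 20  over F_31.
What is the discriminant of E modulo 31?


4 a^3 + 27 b^2 = 4*15^3 + 27*20^2 = 13500 + 10800 = 24300
Delta = -16 * (24300) = -388800
Delta mod 31 = 2

Delta = 2 (mod 31)


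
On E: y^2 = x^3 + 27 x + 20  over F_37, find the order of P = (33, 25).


Compute successive multiples of P until we hit O:
  1P = (33, 25)
  2P = (1, 23)
  3P = (15, 27)
  4P = (5, 13)
  5P = (9, 17)
  6P = (28, 26)
  7P = (16, 16)
  8P = (24, 32)
  ... (continuing to 17P)
  17P = O

ord(P) = 17


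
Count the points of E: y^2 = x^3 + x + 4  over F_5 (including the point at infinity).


For each x in F_5, count y with y^2 = x^3 + 1 x + 4 mod 5:
  x = 0: RHS = 4, y in [2, 3]  -> 2 point(s)
  x = 1: RHS = 1, y in [1, 4]  -> 2 point(s)
  x = 2: RHS = 4, y in [2, 3]  -> 2 point(s)
  x = 3: RHS = 4, y in [2, 3]  -> 2 point(s)
Affine points: 8. Add the point at infinity: total = 9.

#E(F_5) = 9


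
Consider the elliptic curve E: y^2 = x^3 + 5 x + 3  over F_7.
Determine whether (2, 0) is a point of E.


Check whether y^2 = x^3 + 5 x + 3 (mod 7) for (x, y) = (2, 0).
LHS: y^2 = 0^2 mod 7 = 0
RHS: x^3 + 5 x + 3 = 2^3 + 5*2 + 3 mod 7 = 0
LHS = RHS

Yes, on the curve


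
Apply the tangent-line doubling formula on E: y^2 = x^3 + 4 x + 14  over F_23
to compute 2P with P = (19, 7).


Doubling: s = (3 x1^2 + a) / (2 y1)
s = (3*19^2 + 4) / (2*7) mod 23 = 7
x3 = s^2 - 2 x1 mod 23 = 7^2 - 2*19 = 11
y3 = s (x1 - x3) - y1 mod 23 = 7 * (19 - 11) - 7 = 3

2P = (11, 3)


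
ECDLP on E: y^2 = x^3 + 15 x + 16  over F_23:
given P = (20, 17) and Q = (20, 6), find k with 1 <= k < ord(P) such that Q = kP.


Enumerate multiples of P until we hit Q = (20, 6):
  1P = (20, 17)
  2P = (1, 20)
  3P = (4, 18)
  4P = (7, 21)
  5P = (21, 1)
  6P = (8, 21)
  7P = (13, 19)
  8P = (22, 0)
  9P = (13, 4)
  10P = (8, 2)
  11P = (21, 22)
  12P = (7, 2)
  13P = (4, 5)
  14P = (1, 3)
  15P = (20, 6)
Match found at i = 15.

k = 15


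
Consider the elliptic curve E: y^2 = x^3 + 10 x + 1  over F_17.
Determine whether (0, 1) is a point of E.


Check whether y^2 = x^3 + 10 x + 1 (mod 17) for (x, y) = (0, 1).
LHS: y^2 = 1^2 mod 17 = 1
RHS: x^3 + 10 x + 1 = 0^3 + 10*0 + 1 mod 17 = 1
LHS = RHS

Yes, on the curve


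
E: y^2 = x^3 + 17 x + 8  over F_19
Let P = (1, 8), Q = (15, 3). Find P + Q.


P != Q, so use the chord formula.
s = (y2 - y1) / (x2 - x1) = (14) / (14) mod 19 = 1
x3 = s^2 - x1 - x2 mod 19 = 1^2 - 1 - 15 = 4
y3 = s (x1 - x3) - y1 mod 19 = 1 * (1 - 4) - 8 = 8

P + Q = (4, 8)


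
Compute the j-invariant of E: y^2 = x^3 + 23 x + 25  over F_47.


Delta = -16(4 a^3 + 27 b^2) mod 47 = 23
-1728 * (4 a)^3 = -1728 * (4*23)^3 mod 47 = 6
j = 6 * 23^(-1) mod 47 = 35

j = 35 (mod 47)


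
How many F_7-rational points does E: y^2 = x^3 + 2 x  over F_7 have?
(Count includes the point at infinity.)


For each x in F_7, count y with y^2 = x^3 + 2 x + 0 mod 7:
  x = 0: RHS = 0, y in [0]  -> 1 point(s)
  x = 4: RHS = 2, y in [3, 4]  -> 2 point(s)
  x = 5: RHS = 2, y in [3, 4]  -> 2 point(s)
  x = 6: RHS = 4, y in [2, 5]  -> 2 point(s)
Affine points: 7. Add the point at infinity: total = 8.

#E(F_7) = 8


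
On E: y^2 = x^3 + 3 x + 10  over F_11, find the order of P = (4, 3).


Compute successive multiples of P until we hit O:
  1P = (4, 3)
  2P = (1, 6)
  3P = (7, 0)
  4P = (1, 5)
  5P = (4, 8)
  6P = O

ord(P) = 6


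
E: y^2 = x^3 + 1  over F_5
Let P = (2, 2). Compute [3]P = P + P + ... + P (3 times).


k = 3 = 11_2 (binary, LSB first: 11)
Double-and-add from P = (2, 2):
  bit 0 = 1: acc = O + (2, 2) = (2, 2)
  bit 1 = 1: acc = (2, 2) + (0, 4) = (4, 0)

3P = (4, 0)


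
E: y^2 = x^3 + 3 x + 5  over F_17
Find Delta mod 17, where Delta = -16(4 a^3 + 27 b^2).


4 a^3 + 27 b^2 = 4*3^3 + 27*5^2 = 108 + 675 = 783
Delta = -16 * (783) = -12528
Delta mod 17 = 1

Delta = 1 (mod 17)


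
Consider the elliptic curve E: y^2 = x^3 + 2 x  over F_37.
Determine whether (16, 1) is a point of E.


Check whether y^2 = x^3 + 2 x + 0 (mod 37) for (x, y) = (16, 1).
LHS: y^2 = 1^2 mod 37 = 1
RHS: x^3 + 2 x + 0 = 16^3 + 2*16 + 0 mod 37 = 21
LHS != RHS

No, not on the curve


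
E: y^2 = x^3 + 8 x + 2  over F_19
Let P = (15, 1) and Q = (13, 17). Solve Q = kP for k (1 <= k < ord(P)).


Enumerate multiples of P until we hit Q = (13, 17):
  1P = (15, 1)
  2P = (13, 17)
Match found at i = 2.

k = 2


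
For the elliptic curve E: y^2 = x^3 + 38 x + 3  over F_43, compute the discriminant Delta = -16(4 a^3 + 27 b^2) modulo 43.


4 a^3 + 27 b^2 = 4*38^3 + 27*3^2 = 219488 + 243 = 219731
Delta = -16 * (219731) = -3515696
Delta mod 43 = 27

Delta = 27 (mod 43)


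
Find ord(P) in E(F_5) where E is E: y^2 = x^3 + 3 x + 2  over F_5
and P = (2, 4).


Compute successive multiples of P until we hit O:
  1P = (2, 4)
  2P = (1, 1)
  3P = (1, 4)
  4P = (2, 1)
  5P = O

ord(P) = 5


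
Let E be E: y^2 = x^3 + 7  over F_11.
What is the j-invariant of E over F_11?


Delta = -16(4 a^3 + 27 b^2) mod 11 = 7
-1728 * (4 a)^3 = -1728 * (4*0)^3 mod 11 = 0
j = 0 * 7^(-1) mod 11 = 0

j = 0 (mod 11)


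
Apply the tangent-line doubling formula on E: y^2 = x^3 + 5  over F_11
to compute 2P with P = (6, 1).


Doubling: s = (3 x1^2 + a) / (2 y1)
s = (3*6^2 + 0) / (2*1) mod 11 = 10
x3 = s^2 - 2 x1 mod 11 = 10^2 - 2*6 = 0
y3 = s (x1 - x3) - y1 mod 11 = 10 * (6 - 0) - 1 = 4

2P = (0, 4)


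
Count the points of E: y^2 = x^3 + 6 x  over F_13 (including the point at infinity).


For each x in F_13, count y with y^2 = x^3 + 6 x + 0 mod 13:
  x = 0: RHS = 0, y in [0]  -> 1 point(s)
  x = 4: RHS = 10, y in [6, 7]  -> 2 point(s)
  x = 5: RHS = 12, y in [5, 8]  -> 2 point(s)
  x = 8: RHS = 1, y in [1, 12]  -> 2 point(s)
  x = 9: RHS = 3, y in [4, 9]  -> 2 point(s)
Affine points: 9. Add the point at infinity: total = 10.

#E(F_13) = 10


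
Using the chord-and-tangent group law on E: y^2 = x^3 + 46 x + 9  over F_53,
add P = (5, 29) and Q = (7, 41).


P != Q, so use the chord formula.
s = (y2 - y1) / (x2 - x1) = (12) / (2) mod 53 = 6
x3 = s^2 - x1 - x2 mod 53 = 6^2 - 5 - 7 = 24
y3 = s (x1 - x3) - y1 mod 53 = 6 * (5 - 24) - 29 = 16

P + Q = (24, 16)


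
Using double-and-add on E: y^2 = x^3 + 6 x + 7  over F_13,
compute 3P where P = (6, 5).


k = 3 = 11_2 (binary, LSB first: 11)
Double-and-add from P = (6, 5):
  bit 0 = 1: acc = O + (6, 5) = (6, 5)
  bit 1 = 1: acc = (6, 5) + (2, 12) = (4, 11)

3P = (4, 11)


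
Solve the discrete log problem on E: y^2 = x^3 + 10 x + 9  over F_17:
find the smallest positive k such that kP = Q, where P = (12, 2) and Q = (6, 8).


Enumerate multiples of P until we hit Q = (6, 8):
  1P = (12, 2)
  2P = (10, 15)
  3P = (16, 7)
  4P = (15, 7)
  5P = (6, 8)
Match found at i = 5.

k = 5


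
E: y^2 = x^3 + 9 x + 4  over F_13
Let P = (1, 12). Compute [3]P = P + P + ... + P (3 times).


k = 3 = 11_2 (binary, LSB first: 11)
Double-and-add from P = (1, 12):
  bit 0 = 1: acc = O + (1, 12) = (1, 12)
  bit 1 = 1: acc = (1, 12) + (8, 4) = (0, 11)

3P = (0, 11)


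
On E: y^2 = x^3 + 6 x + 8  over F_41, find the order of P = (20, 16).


Compute successive multiples of P until we hit O:
  1P = (20, 16)
  2P = (40, 40)
  3P = (30, 13)
  4P = (12, 39)
  5P = (32, 39)
  6P = (22, 28)
  7P = (35, 17)
  8P = (25, 11)
  ... (continuing to 37P)
  37P = O

ord(P) = 37


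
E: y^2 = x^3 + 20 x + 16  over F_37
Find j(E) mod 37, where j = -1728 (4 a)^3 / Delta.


Delta = -16(4 a^3 + 27 b^2) mod 37 = 7
-1728 * (4 a)^3 = -1728 * (4*20)^3 mod 37 = 8
j = 8 * 7^(-1) mod 37 = 17

j = 17 (mod 37)


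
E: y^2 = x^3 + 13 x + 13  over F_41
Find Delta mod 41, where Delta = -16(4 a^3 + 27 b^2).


4 a^3 + 27 b^2 = 4*13^3 + 27*13^2 = 8788 + 4563 = 13351
Delta = -16 * (13351) = -213616
Delta mod 41 = 35

Delta = 35 (mod 41)


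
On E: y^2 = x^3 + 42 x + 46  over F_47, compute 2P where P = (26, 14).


Doubling: s = (3 x1^2 + a) / (2 y1)
s = (3*26^2 + 42) / (2*14) mod 47 = 37
x3 = s^2 - 2 x1 mod 47 = 37^2 - 2*26 = 1
y3 = s (x1 - x3) - y1 mod 47 = 37 * (26 - 1) - 14 = 18

2P = (1, 18)


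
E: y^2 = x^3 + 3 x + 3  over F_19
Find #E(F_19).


For each x in F_19, count y with y^2 = x^3 + 3 x + 3 mod 19:
  x = 1: RHS = 7, y in [8, 11]  -> 2 point(s)
  x = 2: RHS = 17, y in [6, 13]  -> 2 point(s)
  x = 3: RHS = 1, y in [1, 18]  -> 2 point(s)
  x = 6: RHS = 9, y in [3, 16]  -> 2 point(s)
  x = 7: RHS = 6, y in [5, 14]  -> 2 point(s)
  x = 8: RHS = 7, y in [8, 11]  -> 2 point(s)
  x = 10: RHS = 7, y in [8, 11]  -> 2 point(s)
  x = 12: RHS = 0, y in [0]  -> 1 point(s)
  x = 13: RHS = 16, y in [4, 15]  -> 2 point(s)
  x = 16: RHS = 5, y in [9, 10]  -> 2 point(s)
Affine points: 19. Add the point at infinity: total = 20.

#E(F_19) = 20


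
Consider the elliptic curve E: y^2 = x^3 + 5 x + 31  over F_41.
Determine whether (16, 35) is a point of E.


Check whether y^2 = x^3 + 5 x + 31 (mod 41) for (x, y) = (16, 35).
LHS: y^2 = 35^2 mod 41 = 36
RHS: x^3 + 5 x + 31 = 16^3 + 5*16 + 31 mod 41 = 25
LHS != RHS

No, not on the curve


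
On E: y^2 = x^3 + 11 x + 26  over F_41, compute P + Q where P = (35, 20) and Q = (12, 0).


P != Q, so use the chord formula.
s = (y2 - y1) / (x2 - x1) = (21) / (18) mod 41 = 8
x3 = s^2 - x1 - x2 mod 41 = 8^2 - 35 - 12 = 17
y3 = s (x1 - x3) - y1 mod 41 = 8 * (35 - 17) - 20 = 1

P + Q = (17, 1)


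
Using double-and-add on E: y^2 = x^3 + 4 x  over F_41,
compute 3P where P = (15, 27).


k = 3 = 11_2 (binary, LSB first: 11)
Double-and-add from P = (15, 27):
  bit 0 = 1: acc = O + (15, 27) = (15, 27)
  bit 1 = 1: acc = (15, 27) + (2, 37) = (3, 30)

3P = (3, 30)


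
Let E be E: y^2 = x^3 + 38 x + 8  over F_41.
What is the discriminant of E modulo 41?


4 a^3 + 27 b^2 = 4*38^3 + 27*8^2 = 219488 + 1728 = 221216
Delta = -16 * (221216) = -3539456
Delta mod 41 = 33

Delta = 33 (mod 41)


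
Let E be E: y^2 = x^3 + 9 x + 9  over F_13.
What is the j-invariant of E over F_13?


Delta = -16(4 a^3 + 27 b^2) mod 13 = 5
-1728 * (4 a)^3 = -1728 * (4*9)^3 mod 13 = 12
j = 12 * 5^(-1) mod 13 = 5

j = 5 (mod 13)


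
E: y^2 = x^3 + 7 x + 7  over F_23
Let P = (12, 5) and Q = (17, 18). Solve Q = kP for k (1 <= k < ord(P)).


Enumerate multiples of P until we hit Q = (17, 18):
  1P = (12, 5)
  2P = (11, 9)
  3P = (16, 11)
  4P = (3, 20)
  5P = (21, 10)
  6P = (17, 5)
  7P = (17, 18)
Match found at i = 7.

k = 7


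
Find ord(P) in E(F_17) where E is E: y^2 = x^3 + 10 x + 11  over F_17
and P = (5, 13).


Compute successive multiples of P until we hit O:
  1P = (5, 13)
  2P = (7, 4)
  3P = (4, 8)
  4P = (16, 0)
  5P = (4, 9)
  6P = (7, 13)
  7P = (5, 4)
  8P = O

ord(P) = 8


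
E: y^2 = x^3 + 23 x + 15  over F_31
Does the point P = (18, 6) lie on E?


Check whether y^2 = x^3 + 23 x + 15 (mod 31) for (x, y) = (18, 6).
LHS: y^2 = 6^2 mod 31 = 5
RHS: x^3 + 23 x + 15 = 18^3 + 23*18 + 15 mod 31 = 30
LHS != RHS

No, not on the curve


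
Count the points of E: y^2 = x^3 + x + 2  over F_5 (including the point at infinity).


For each x in F_5, count y with y^2 = x^3 + 1 x + 2 mod 5:
  x = 1: RHS = 4, y in [2, 3]  -> 2 point(s)
  x = 4: RHS = 0, y in [0]  -> 1 point(s)
Affine points: 3. Add the point at infinity: total = 4.

#E(F_5) = 4


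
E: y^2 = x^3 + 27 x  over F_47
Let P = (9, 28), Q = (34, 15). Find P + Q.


P != Q, so use the chord formula.
s = (y2 - y1) / (x2 - x1) = (34) / (25) mod 47 = 7
x3 = s^2 - x1 - x2 mod 47 = 7^2 - 9 - 34 = 6
y3 = s (x1 - x3) - y1 mod 47 = 7 * (9 - 6) - 28 = 40

P + Q = (6, 40)


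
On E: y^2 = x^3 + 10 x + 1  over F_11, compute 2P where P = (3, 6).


k = 2 = 10_2 (binary, LSB first: 01)
Double-and-add from P = (3, 6):
  bit 0 = 0: acc unchanged = O
  bit 1 = 1: acc = O + (10, 10) = (10, 10)

2P = (10, 10)


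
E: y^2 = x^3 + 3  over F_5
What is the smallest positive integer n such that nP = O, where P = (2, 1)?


Compute successive multiples of P until we hit O:
  1P = (2, 1)
  2P = (2, 4)
  3P = O

ord(P) = 3


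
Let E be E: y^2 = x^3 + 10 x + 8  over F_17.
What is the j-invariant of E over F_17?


Delta = -16(4 a^3 + 27 b^2) mod 17 = 16
-1728 * (4 a)^3 = -1728 * (4*10)^3 mod 17 = 4
j = 4 * 16^(-1) mod 17 = 13

j = 13 (mod 17)


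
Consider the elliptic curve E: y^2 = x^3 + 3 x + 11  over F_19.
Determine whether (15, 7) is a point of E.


Check whether y^2 = x^3 + 3 x + 11 (mod 19) for (x, y) = (15, 7).
LHS: y^2 = 7^2 mod 19 = 11
RHS: x^3 + 3 x + 11 = 15^3 + 3*15 + 11 mod 19 = 11
LHS = RHS

Yes, on the curve
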